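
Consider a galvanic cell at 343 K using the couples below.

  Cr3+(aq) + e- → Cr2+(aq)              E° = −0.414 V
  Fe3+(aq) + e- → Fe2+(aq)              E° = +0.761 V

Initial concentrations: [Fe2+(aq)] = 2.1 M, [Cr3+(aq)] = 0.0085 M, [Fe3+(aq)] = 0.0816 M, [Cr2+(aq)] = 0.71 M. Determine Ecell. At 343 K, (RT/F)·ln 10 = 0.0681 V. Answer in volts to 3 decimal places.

The Fe³⁺/Fe²⁺ couple has the more positive E°, so it is the cathode; Cr³⁺/Cr²⁺ is the anode.
The standard potential is +0.761 − (−0.414) = +1.175 V and the balanced reaction transfers n = 1 electron.
Balancing gives Fe3+(aq) + Cr2+(aq) → Fe2+(aq) + Cr3+(aq); hence Q = ([Fe2+(aq)]·[Cr3+(aq)]) / ([Fe3+(aq)]·[Cr2+(aq)]) = 0.308 (log Q = −0.511).
E = E° − (0.0681/n)·log Q = +1.175 − (0.0681/1)(−0.511) = +1.210 V.

+1.210 V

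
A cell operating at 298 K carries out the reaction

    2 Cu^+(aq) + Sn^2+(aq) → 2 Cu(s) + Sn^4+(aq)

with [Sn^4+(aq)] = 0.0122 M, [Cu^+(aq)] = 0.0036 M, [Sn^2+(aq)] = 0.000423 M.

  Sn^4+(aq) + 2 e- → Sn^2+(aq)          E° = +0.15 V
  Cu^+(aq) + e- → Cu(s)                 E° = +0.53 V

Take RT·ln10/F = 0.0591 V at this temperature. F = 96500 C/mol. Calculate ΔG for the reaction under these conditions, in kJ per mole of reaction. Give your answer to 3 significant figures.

With Cu⁺/Cu reduced at the cathode, E°cell = +0.53 − (+0.15) = +0.38 V and n = 2.
Q = [Sn^4+(aq)] / ([Cu^+(aq)]^2·[Sn^2+(aq)]) = 2.23×10^6, so log Q = 6.347 and E = +0.38 − (0.0591/2)(6.347) = +0.1924 V.
Finally ΔG = −nFE = −(2)(96500 C/mol)(+0.1924 V) = −37.1 kJ/mol.

−37.1 kJ/mol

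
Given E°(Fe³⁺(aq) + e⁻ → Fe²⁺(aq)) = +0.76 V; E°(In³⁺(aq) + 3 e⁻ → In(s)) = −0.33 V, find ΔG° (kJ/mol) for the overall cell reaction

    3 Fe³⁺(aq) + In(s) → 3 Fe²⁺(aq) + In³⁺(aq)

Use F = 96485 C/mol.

−316 kJ/mol

In the reaction as written Fe³⁺(aq) is reduced, so the Fe³⁺/Fe²⁺ couple is the cathode and In³⁺/In is the anode.
E°cell = +0.76 − (−0.33) = +1.09 V; balancing electrons gives n = 3.
ΔG° = −nFE°cell = −(3)(96485)(+1.09) J/mol = −316 kJ/mol.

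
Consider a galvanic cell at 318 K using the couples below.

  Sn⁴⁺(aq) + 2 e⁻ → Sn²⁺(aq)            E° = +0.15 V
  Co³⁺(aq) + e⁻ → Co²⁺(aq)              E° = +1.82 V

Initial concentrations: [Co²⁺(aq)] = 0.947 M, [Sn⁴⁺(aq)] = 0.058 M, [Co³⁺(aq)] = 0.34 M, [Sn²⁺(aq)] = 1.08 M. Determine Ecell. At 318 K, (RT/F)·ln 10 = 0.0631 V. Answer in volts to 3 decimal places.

+1.682 V

The Co³⁺/Co²⁺ couple has the more positive E°, so it is the cathode; Sn⁴⁺/Sn²⁺ is the anode.
E°cell = E°cat − E°an = +1.82 − (+0.15) = +1.67 V; n = 2.
For the overall reaction 2 Co³⁺(aq) + Sn²⁺(aq) → 2 Co²⁺(aq) + Sn⁴⁺(aq), Q = ([Co²⁺(aq)]^2·[Sn⁴⁺(aq)]) / ([Co³⁺(aq)]^2·[Sn²⁺(aq)]) = 0.417, giving log Q = −0.380.
Applying E = E° − (RT ln10/nF)·log Q gives +1.67 − (0.0631/2)(−0.380) = +1.682 V.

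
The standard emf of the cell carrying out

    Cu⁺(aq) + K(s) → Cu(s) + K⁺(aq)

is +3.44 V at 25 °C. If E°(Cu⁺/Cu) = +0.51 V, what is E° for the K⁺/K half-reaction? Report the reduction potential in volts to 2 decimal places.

−2.93 V

In the reaction as written the Cu⁺/Cu couple is reduced (cathode) and K⁺/K is oxidized (anode), so E°cell = E°(Cu⁺/Cu) − E°(K⁺/K).
E°(K⁺/K) = E°(cathode) − E°cell = +0.51 − (+3.44) = −2.93 V.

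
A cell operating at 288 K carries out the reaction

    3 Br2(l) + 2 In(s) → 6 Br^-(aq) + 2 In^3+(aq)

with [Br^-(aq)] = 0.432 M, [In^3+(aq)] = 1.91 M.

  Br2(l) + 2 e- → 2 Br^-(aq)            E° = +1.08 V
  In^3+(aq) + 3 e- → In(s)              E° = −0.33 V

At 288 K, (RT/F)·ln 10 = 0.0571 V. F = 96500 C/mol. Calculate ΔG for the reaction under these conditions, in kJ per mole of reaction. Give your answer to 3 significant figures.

The standard cell potential is +1.08 − (−0.33) = +1.41 V, with n = 6 electrons in the balanced equation.
Here Q = [Br^-(aq)]^6·[In^3+(aq)]^2 = 0.0237 (log Q = −1.625), giving E = +1.41 − (0.0571/6)·(−1.625) = +1.4255 V.
Finally ΔG = −nFE = −(6)(96500 C/mol)(+1.4255 V) = −825 kJ/mol.

−825 kJ/mol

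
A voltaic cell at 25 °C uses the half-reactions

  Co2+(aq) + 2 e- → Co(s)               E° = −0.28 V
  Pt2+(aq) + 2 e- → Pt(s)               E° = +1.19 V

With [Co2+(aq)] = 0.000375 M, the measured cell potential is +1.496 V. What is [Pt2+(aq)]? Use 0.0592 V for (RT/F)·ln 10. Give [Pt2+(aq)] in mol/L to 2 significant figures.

Pt²⁺/Pt is the cathode (higher E°); E°cell = +1.19 − (−0.28) = +1.47 V with n = 2.
From the Nernst equation, log Q = n(E° − E)/0.0592 = 2·(+1.47 − (+1.496))/0.0592 = −0.878.
Balancing electrons gives Pt2+(aq) + Co(s) → Pt(s) + Co2+(aq); thus Q = [Co2+(aq)] / [Pt2+(aq)].
Isolating [Pt2+(aq)] in Q = 10^{−0.878} yields log [Pt2+(aq)] = −2.548, i.e. 0.0028 M.

0.0028 M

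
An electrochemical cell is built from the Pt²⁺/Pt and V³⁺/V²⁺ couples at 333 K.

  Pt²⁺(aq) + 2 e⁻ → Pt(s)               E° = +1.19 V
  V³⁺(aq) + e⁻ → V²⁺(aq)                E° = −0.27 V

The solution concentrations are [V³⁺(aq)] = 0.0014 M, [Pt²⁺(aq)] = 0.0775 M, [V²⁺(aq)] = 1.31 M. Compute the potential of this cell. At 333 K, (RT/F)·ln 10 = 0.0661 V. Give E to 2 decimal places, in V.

+1.62 V

The Pt²⁺/Pt couple has the more positive E°, so it is the cathode; V³⁺/V²⁺ is the anode.
E°cell = +1.19 − (−0.27) = +1.46 V, with n = 2 electrons transferred.
The balanced reaction is Pt²⁺(aq) + 2 V²⁺(aq) → Pt(s) + 2 V³⁺(aq), so Q = [V³⁺(aq)]^2 / ([Pt²⁺(aq)]·[V²⁺(aq)]^2) = 1.47×10^−5 and log Q = −4.832.
By the Nernst equation, E = +1.46 − (0.0661/2)·(−4.832) = +1.62 V.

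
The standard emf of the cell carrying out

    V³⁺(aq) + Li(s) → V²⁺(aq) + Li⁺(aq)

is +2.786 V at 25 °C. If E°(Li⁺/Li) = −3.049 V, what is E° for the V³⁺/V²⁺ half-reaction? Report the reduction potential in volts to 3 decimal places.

−0.263 V

In the reaction as written the V³⁺/V²⁺ couple is reduced (cathode) and Li⁺/Li is oxidized (anode), so E°cell = E°(V³⁺/V²⁺) − E°(Li⁺/Li).
E°(V³⁺/V²⁺) = E°cell + E°(anode) = +2.786 + (−3.049) = −0.263 V.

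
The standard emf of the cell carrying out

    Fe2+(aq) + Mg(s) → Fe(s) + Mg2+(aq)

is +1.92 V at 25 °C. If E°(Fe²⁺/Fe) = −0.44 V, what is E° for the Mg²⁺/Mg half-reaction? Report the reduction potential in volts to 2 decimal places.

−2.36 V

In the reaction as written the Fe²⁺/Fe couple is reduced (cathode) and Mg²⁺/Mg is oxidized (anode), so E°cell = E°(Fe²⁺/Fe) − E°(Mg²⁺/Mg).
E°(Mg²⁺/Mg) = E°(cathode) − E°cell = −0.44 − (+1.92) = −2.36 V.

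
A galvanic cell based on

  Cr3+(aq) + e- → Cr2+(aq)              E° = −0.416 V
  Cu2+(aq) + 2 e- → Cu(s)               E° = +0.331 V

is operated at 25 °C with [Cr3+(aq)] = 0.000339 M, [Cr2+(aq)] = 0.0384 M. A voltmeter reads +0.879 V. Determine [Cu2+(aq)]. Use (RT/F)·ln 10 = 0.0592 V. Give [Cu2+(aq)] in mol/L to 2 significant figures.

2.2 M

With Cu²⁺/Cu at the cathode and Cr³⁺/Cr²⁺ at the anode, E°cell = +0.331 − (−0.416) = +0.747 V (n = 2).
Since E = E° − (0.0592/n)·log Q, log Q = n(E° − E)/0.0592 = −4.459.
The balanced reaction is Cu2+(aq) + 2 Cr2+(aq) → Cu(s) + 2 Cr3+(aq), so Q = [Cr3+(aq)]^2 / ([Cu2+(aq)]·[Cr2+(aq)]^2).
Isolating [Cu2+(aq)] in Q = 10^{−4.459} yields log [Cu2+(aq)] = 0.351, i.e. 2.2 M.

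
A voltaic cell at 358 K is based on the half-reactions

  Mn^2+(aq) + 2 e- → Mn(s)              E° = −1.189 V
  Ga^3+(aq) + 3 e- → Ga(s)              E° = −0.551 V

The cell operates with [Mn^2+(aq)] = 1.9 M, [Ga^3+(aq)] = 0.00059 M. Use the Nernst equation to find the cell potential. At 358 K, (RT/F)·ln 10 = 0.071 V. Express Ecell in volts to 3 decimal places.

The Ga³⁺/Ga couple has the more positive E°, so it is the cathode; Mn²⁺/Mn is the anode.
E°cell = E°cat − E°an = −0.551 − (−1.189) = +0.638 V; n = 6.
Balancing gives 2 Ga^3+(aq) + 3 Mn(s) → 2 Ga(s) + 3 Mn^2+(aq); hence Q = [Mn^2+(aq)]^3 / [Ga^3+(aq)]^2 = 1.97×10^7 (log Q = 7.295).
E = E° − (0.071/n)·log Q = +0.638 − (0.071/6)(7.295) = +0.552 V.

+0.552 V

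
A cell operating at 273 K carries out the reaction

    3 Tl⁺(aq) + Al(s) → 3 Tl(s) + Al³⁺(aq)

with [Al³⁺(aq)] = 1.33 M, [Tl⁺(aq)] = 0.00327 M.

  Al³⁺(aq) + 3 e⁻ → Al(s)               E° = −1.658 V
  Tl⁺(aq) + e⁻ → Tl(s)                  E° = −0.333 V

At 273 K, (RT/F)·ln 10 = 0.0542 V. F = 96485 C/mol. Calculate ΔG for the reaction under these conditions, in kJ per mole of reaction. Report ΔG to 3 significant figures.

The standard cell potential is −0.333 − (−1.658) = +1.325 V, with n = 3 electrons in the balanced equation.
The reaction quotient is [Al³⁺(aq)] / [Tl⁺(aq)]^3 = 3.8×10^7; by Nernst, E = +1.325 − (0.0542/3)(7.580) = +1.1881 V.
Finally ΔG = −nFE = −(3)(96485 C/mol)(+1.1881 V) = −344 kJ/mol.

−344 kJ/mol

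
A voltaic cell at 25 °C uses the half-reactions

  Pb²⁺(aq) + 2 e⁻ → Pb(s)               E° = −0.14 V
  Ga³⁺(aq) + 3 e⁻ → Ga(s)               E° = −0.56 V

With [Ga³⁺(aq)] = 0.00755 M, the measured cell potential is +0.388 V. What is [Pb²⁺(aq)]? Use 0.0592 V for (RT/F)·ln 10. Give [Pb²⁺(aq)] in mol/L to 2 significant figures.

The Pb²⁺/Pb couple has the larger reduction potential, so it is the cathode: E°cell = −0.14 − (−0.56) = +0.42 V and n = 6.
Rearranging E = E° − (0.0592/n)·log Q gives log Q = 6(+0.42 − (+0.388))/0.0592 = 3.243.
Balancing electrons gives 3 Pb²⁺(aq) + 2 Ga(s) → 3 Pb(s) + 2 Ga³⁺(aq); thus Q = [Ga³⁺(aq)]^2 / [Pb²⁺(aq)]^3.
Substituting the known concentrations and solving, log [Pb²⁺(aq)] = −2.496 and [Pb²⁺(aq)] = 0.0032 M.

0.0032 M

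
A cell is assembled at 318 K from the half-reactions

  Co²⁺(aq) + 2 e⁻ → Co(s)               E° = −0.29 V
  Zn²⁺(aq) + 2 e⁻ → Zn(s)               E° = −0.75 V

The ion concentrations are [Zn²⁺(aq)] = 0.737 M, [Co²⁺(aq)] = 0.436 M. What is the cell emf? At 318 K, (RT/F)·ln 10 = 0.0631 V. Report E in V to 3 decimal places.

Since E°(Co²⁺/Co) > E°(Zn²⁺/Zn), Co²⁺/Co serves as the cathode.
E°cell = −0.29 − (−0.75) = +0.46 V, with n = 2 electrons transferred.
Balancing gives Co²⁺(aq) + Zn(s) → Co(s) + Zn²⁺(aq); hence Q = [Zn²⁺(aq)] / [Co²⁺(aq)] = 1.69 (log Q = 0.228).
E = E° − (0.0631/n)·log Q = +0.46 − (0.0631/2)(0.228) = +0.453 V.

+0.453 V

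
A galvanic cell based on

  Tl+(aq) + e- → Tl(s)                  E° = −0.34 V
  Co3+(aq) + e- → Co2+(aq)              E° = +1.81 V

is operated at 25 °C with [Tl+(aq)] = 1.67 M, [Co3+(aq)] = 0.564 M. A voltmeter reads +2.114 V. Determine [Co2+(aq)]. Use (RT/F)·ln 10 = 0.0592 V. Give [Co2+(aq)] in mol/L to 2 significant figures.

1.4 M

With Co³⁺/Co²⁺ at the cathode and Tl⁺/Tl at the anode, E°cell = +1.81 − (−0.34) = +2.15 V (n = 1).
Rearranging E = E° − (0.0592/n)·log Q gives log Q = 1(+2.15 − (+2.114))/0.0592 = 0.608.
The balanced reaction is Co3+(aq) + Tl(s) → Co2+(aq) + Tl+(aq), so Q = ([Co2+(aq)]·[Tl+(aq)]) / [Co3+(aq)].
Solving for the unknown gives log [Co2+(aq)] = 0.137, so [Co2+(aq)] ≈ 1.4 M.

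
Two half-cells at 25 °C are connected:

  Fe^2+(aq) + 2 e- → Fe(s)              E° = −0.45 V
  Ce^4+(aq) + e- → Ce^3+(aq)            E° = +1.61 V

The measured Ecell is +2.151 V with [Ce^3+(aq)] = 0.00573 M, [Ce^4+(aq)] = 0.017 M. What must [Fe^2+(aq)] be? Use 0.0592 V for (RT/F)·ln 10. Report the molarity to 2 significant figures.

0.0074 M

The Ce⁴⁺/Ce³⁺ couple has the larger reduction potential, so it is the cathode: E°cell = +1.61 − (−0.45) = +2.06 V and n = 2.
From the Nernst equation, log Q = n(E° − E)/0.0592 = 2·(+2.06 − (+2.151))/0.0592 = −3.074.
For 2 Ce^4+(aq) + Fe(s) → 2 Ce^3+(aq) + Fe^2+(aq), the reaction quotient is Q = ([Ce^3+(aq)]^2·[Fe^2+(aq)]) / [Ce^4+(aq)]^2.
Isolating [Fe^2+(aq)] in Q = 10^{−3.074} yields log [Fe^2+(aq)] = −2.129, i.e. 0.0074 M.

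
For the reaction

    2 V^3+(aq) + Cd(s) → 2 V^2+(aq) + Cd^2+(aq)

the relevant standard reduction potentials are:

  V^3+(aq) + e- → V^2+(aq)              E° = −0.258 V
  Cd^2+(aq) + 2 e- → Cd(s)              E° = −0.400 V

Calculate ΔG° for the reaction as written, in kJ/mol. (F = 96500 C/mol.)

In the reaction as written V^3+(aq) is reduced, so the V³⁺/V²⁺ couple is the cathode and Cd²⁺/Cd is the anode.
E°cell = −0.258 − (−0.400) = +0.142 V; balancing electrons gives n = 2.
ΔG° = −nFE°cell = −(2)(96500)(+0.142) J/mol = −27.4 kJ/mol.

−27.4 kJ/mol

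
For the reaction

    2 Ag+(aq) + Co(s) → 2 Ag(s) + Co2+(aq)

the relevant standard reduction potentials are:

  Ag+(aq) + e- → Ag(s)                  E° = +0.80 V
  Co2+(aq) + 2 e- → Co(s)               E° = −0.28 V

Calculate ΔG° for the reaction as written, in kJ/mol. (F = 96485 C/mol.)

In the reaction as written Ag+(aq) is reduced, so the Ag⁺/Ag couple is the cathode and Co²⁺/Co is the anode.
E°cell = +0.80 − (−0.28) = +1.08 V; balancing electrons gives n = 2.
ΔG° = −nFE°cell = −(2)(96485)(+1.08) J/mol = −208 kJ/mol.

−208 kJ/mol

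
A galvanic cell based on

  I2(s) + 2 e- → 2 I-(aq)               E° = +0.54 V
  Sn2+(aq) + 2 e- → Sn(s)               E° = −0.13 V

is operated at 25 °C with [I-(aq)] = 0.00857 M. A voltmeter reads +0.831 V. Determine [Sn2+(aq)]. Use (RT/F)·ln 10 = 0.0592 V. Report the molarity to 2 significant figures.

0.050 M

With I₂/I⁻ at the cathode and Sn²⁺/Sn at the anode, E°cell = +0.54 − (−0.13) = +0.67 V (n = 2).
From the Nernst equation, log Q = n(E° − E)/0.0592 = 2·(+0.67 − (+0.831))/0.0592 = −5.439.
For I2(s) + Sn(s) → 2 I-(aq) + Sn2+(aq), the reaction quotient is Q = [I-(aq)]^2·[Sn2+(aq)].
Solving for the unknown gives log [Sn2+(aq)] = −1.305, so [Sn2+(aq)] ≈ 0.050 M.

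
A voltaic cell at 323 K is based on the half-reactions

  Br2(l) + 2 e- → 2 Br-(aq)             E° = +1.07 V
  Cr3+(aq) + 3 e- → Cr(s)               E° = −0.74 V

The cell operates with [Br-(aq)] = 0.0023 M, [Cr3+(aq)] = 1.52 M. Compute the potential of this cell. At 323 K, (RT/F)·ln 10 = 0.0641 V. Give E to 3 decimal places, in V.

The Br₂/Br⁻ couple has the more positive E°, so it is the cathode; Cr³⁺/Cr is the anode.
E°cell = E°cat − E°an = +1.07 − (−0.74) = +1.81 V; n = 6.
Balancing gives 3 Br2(l) + 2 Cr(s) → 6 Br-(aq) + 2 Cr3+(aq); hence Q = [Br-(aq)]^6·[Cr3+(aq)]^2 = 3.42×10^−16 (log Q = −15.466).
Applying E = E° − (RT ln10/nF)·log Q gives +1.81 − (0.0641/6)(−15.466) = +1.975 V.

+1.975 V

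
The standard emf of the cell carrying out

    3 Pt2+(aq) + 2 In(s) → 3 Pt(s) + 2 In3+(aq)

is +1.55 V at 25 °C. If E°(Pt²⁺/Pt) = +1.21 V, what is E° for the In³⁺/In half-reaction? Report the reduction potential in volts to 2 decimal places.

−0.34 V

In the reaction as written the Pt²⁺/Pt couple is reduced (cathode) and In³⁺/In is oxidized (anode), so E°cell = E°(Pt²⁺/Pt) − E°(In³⁺/In).
E°(In³⁺/In) = E°(cathode) − E°cell = +1.21 − (+1.55) = −0.34 V.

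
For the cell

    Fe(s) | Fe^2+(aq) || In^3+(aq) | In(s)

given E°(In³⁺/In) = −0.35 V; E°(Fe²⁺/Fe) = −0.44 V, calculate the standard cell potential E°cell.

By convention the left-hand electrode in cell notation is the anode (oxidation) and the right-hand electrode is the cathode (reduction).
E°cell = E°(right) − E°(left) = −0.35 − (−0.44) = +0.09 V.

+0.09 V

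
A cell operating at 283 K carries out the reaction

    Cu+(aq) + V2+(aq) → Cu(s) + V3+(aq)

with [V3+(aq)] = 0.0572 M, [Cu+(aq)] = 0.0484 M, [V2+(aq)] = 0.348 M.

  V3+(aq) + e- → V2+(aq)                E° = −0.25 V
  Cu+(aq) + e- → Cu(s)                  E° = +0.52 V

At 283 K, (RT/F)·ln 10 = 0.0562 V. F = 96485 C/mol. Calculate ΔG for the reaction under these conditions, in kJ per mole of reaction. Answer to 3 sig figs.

−71.4 kJ/mol

E°cell = +0.52 − (−0.25) = +0.77 V; the balanced reaction transfers n = 1 electron.
The reaction quotient is [V3+(aq)] / ([Cu+(aq)]·[V2+(aq)]) = 3.4; by Nernst, E = +0.77 − (0.0562/1)(0.531) = +0.7402 V.
ΔG = −nFE = −(1)(96485)(+0.7402) J/mol = −71.4 kJ/mol.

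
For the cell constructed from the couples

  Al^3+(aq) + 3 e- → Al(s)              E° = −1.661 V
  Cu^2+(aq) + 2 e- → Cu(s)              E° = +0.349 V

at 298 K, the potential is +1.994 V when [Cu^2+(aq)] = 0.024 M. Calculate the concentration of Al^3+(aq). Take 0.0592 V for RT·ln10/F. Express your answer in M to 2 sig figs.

Cu²⁺/Cu is the cathode (higher E°); E°cell = +0.349 − (−1.661) = +2.010 V with n = 6.
Since E = E° − (0.0592/n)·log Q, log Q = n(E° − E)/0.0592 = 1.622.
The balanced reaction is 3 Cu^2+(aq) + 2 Al(s) → 3 Cu(s) + 2 Al^3+(aq), so Q = [Al^3+(aq)]^2 / [Cu^2+(aq)]^3.
Isolating [Al^3+(aq)] in Q = 10^{1.622} yields log [Al^3+(aq)] = −1.619, i.e. 0.024 M.

0.024 M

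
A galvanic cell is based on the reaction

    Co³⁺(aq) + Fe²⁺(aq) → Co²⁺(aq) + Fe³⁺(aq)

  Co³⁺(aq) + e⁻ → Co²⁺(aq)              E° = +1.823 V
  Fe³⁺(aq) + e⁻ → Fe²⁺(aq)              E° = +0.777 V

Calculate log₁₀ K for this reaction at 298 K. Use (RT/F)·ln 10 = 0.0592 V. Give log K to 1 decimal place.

log K = 17.7

The Co³⁺/Co²⁺ couple is reduced (cathode); E°cell = +1.823 − (+0.777) = +1.046 V with n = 1.
At equilibrium E = 0, so log K = nE°cell / 0.0592 = (1)(+1.046) / 0.0592 = 17.7.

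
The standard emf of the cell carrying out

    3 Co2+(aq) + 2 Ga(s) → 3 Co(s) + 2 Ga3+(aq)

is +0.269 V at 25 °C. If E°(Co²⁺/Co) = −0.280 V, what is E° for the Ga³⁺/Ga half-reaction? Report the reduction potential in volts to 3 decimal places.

−0.549 V

In the reaction as written the Co²⁺/Co couple is reduced (cathode) and Ga³⁺/Ga is oxidized (anode), so E°cell = E°(Co²⁺/Co) − E°(Ga³⁺/Ga).
E°(Ga³⁺/Ga) = E°(cathode) − E°cell = −0.280 − (+0.269) = −0.549 V.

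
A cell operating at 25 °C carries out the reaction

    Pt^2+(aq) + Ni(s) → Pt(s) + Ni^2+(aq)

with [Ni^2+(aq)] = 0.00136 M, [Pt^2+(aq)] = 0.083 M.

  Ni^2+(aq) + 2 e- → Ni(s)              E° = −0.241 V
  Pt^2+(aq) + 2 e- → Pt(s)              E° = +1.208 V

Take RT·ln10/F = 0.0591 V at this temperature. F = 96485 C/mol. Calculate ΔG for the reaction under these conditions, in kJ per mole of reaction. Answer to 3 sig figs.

−290 kJ/mol

E°cell = +1.208 − (−0.241) = +1.449 V; the balanced reaction transfers n = 2 electrons.
Here Q = [Ni^2+(aq)] / [Pt^2+(aq)] = 0.0164 (log Q = −1.786), giving E = +1.449 − (0.0591/2)·(−1.786) = +1.5018 V.
Finally ΔG = −nFE = −(2)(96485 C/mol)(+1.5018 V) = −290 kJ/mol.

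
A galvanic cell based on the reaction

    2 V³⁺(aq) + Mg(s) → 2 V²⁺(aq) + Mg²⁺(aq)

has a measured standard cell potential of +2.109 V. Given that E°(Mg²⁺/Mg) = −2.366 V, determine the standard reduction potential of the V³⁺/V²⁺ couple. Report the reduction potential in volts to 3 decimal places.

−0.257 V

In the reaction as written the V³⁺/V²⁺ couple is reduced (cathode) and Mg²⁺/Mg is oxidized (anode), so E°cell = E°(V³⁺/V²⁺) − E°(Mg²⁺/Mg).
E°(V³⁺/V²⁺) = E°cell + E°(anode) = +2.109 + (−2.366) = −0.257 V.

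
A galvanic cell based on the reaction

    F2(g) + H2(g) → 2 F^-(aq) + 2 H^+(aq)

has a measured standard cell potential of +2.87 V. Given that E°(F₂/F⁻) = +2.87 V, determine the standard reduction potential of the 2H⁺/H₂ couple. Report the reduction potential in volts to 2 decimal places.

+0.00 V

In the reaction as written the F₂/F⁻ couple is reduced (cathode) and 2H⁺/H₂ is oxidized (anode), so E°cell = E°(F₂/F⁻) − E°(2H⁺/H₂).
E°(2H⁺/H₂) = E°(cathode) − E°cell = +2.87 − (+2.87) = +0.00 V.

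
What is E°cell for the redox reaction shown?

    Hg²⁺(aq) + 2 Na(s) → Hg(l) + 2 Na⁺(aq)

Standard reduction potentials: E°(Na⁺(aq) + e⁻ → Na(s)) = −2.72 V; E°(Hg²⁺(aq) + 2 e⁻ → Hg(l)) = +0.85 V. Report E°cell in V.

In the reaction as written, Hg²⁺(aq) is reduced (cathode) and Na⁺(aq) is produced by oxidation at the anode.
E°cell = E°(cathode) − E°(anode) = +0.85 − (−2.72) = +3.57 V.

+3.57 V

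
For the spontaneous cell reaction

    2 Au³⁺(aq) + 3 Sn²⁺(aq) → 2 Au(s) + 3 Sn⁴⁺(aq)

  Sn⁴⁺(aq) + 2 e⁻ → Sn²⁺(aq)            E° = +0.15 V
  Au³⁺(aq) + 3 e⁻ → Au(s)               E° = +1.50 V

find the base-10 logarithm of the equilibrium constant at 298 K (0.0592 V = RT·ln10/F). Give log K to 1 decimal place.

The Au³⁺/Au couple is reduced (cathode); E°cell = +1.50 − (+0.15) = +1.35 V with n = 6.
At equilibrium E = 0, so log K = nE°cell / 0.0592 = (6)(+1.35) / 0.0592 = 136.8.

log K = 136.8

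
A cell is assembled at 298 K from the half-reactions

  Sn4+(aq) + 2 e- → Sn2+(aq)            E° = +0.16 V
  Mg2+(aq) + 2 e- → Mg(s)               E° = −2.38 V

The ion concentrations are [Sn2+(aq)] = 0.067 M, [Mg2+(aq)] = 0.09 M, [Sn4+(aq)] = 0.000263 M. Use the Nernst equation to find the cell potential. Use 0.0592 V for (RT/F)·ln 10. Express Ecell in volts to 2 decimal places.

Sn⁴⁺/Sn²⁺ is reduced (cathode, E° = +0.16 V) and Mg²⁺/Mg is oxidized (anode).
E°cell = +0.16 − (−2.38) = +2.54 V, with n = 2 electrons transferred.
The balanced reaction is Sn4+(aq) + Mg(s) → Sn2+(aq) + Mg2+(aq), so Q = ([Sn2+(aq)]·[Mg2+(aq)]) / [Sn4+(aq)] = 22.9 and log Q = 1.360.
Applying E = E° − (RT ln10/nF)·log Q gives +2.54 − (0.0592/2)(1.360) = +2.50 V.

+2.50 V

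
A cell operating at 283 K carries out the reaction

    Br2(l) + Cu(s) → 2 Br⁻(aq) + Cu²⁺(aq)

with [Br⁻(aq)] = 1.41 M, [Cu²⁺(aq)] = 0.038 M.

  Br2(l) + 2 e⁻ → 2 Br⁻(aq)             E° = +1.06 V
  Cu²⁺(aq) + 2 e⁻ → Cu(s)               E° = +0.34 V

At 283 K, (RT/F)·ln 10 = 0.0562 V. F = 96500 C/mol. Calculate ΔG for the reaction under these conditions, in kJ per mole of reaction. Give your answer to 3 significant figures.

−145 kJ/mol

E°cell = +1.06 − (+0.34) = +0.72 V; the balanced reaction transfers n = 2 electrons.
The reaction quotient is [Br⁻(aq)]^2·[Cu²⁺(aq)] = 0.0755; by Nernst, E = +0.72 − (0.0562/2)(−1.122) = +0.7515 V.
Finally ΔG = −nFE = −(2)(96500 C/mol)(+0.7515 V) = −145 kJ/mol.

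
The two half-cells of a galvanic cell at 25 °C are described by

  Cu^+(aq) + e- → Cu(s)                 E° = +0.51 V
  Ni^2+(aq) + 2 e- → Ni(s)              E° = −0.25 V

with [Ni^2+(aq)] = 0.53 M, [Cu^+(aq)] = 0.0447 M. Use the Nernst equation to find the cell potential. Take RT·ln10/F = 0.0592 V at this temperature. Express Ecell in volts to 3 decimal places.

+0.688 V

Since E°(Cu⁺/Cu) > E°(Ni²⁺/Ni), Cu⁺/Cu serves as the cathode.
E°cell = E°cat − E°an = +0.51 − (−0.25) = +0.76 V; n = 2.
For the overall reaction 2 Cu^+(aq) + Ni(s) → 2 Cu(s) + Ni^2+(aq), Q = [Ni^2+(aq)] / [Cu^+(aq)]^2 = 265, giving log Q = 2.424.
E = E° − (0.0592/n)·log Q = +0.76 − (0.0592/2)(2.424) = +0.688 V.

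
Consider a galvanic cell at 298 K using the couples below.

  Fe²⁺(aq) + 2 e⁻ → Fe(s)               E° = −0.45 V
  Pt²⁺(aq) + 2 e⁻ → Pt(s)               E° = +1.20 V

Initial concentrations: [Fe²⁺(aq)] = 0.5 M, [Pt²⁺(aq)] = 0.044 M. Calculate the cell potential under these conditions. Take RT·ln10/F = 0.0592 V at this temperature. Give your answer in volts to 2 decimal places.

Since E°(Pt²⁺/Pt) > E°(Fe²⁺/Fe), Pt²⁺/Pt serves as the cathode.
E°cell = E°cat − E°an = +1.20 − (−0.45) = +1.65 V; n = 2.
The balanced reaction is Pt²⁺(aq) + Fe(s) → Pt(s) + Fe²⁺(aq), so Q = [Fe²⁺(aq)] / [Pt²⁺(aq)] = 11.4 and log Q = 1.056.
E = E° − (0.0592/n)·log Q = +1.65 − (0.0592/2)(1.056) = +1.62 V.

+1.62 V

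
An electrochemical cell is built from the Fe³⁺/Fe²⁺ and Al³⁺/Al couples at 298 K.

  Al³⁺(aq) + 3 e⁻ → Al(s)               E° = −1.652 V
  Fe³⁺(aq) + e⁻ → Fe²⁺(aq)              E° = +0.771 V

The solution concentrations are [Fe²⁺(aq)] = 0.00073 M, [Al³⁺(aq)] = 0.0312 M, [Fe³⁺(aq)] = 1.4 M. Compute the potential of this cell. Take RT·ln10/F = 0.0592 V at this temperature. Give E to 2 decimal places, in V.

+2.65 V

Fe³⁺/Fe²⁺ is reduced (cathode, E° = +0.771 V) and Al³⁺/Al is oxidized (anode).
The standard potential is +0.771 − (−1.652) = +2.423 V and the balanced reaction transfers n = 3 electrons.
Balancing gives 3 Fe³⁺(aq) + Al(s) → 3 Fe²⁺(aq) + Al³⁺(aq); hence Q = ([Fe²⁺(aq)]^3·[Al³⁺(aq)]) / [Fe³⁺(aq)]^3 = 4.42×10^−12 (log Q = −11.354).
Applying E = E° − (RT ln10/nF)·log Q gives +2.423 − (0.0592/3)(−11.354) = +2.65 V.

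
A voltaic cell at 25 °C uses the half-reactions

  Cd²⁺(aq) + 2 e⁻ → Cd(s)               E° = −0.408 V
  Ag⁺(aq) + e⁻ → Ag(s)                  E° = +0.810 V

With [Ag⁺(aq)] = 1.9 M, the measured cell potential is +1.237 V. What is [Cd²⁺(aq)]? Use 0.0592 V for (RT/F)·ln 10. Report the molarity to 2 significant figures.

The Ag⁺/Ag couple has the larger reduction potential, so it is the cathode: E°cell = +0.810 − (−0.408) = +1.218 V and n = 2.
Since E = E° − (0.0592/n)·log Q, log Q = n(E° − E)/0.0592 = −0.642.
For 2 Ag⁺(aq) + Cd(s) → 2 Ag(s) + Cd²⁺(aq), the reaction quotient is Q = [Cd²⁺(aq)] / [Ag⁺(aq)]^2.
Substituting the known concentrations and solving, log [Cd²⁺(aq)] = −0.084 and [Cd²⁺(aq)] = 0.82 M.

0.82 M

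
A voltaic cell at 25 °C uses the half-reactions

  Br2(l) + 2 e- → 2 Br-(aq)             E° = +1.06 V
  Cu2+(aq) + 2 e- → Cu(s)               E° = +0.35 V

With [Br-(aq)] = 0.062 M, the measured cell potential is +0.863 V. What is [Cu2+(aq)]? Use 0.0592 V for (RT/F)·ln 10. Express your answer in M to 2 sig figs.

0.0018 M

With Br₂/Br⁻ at the cathode and Cu²⁺/Cu at the anode, E°cell = +1.06 − (+0.35) = +0.71 V (n = 2).
Since E = E° − (0.0592/n)·log Q, log Q = n(E° − E)/0.0592 = −5.169.
For Br2(l) + Cu(s) → 2 Br-(aq) + Cu2+(aq), the reaction quotient is Q = [Br-(aq)]^2·[Cu2+(aq)].
Solving for the unknown gives log [Cu2+(aq)] = −2.754, so [Cu2+(aq)] ≈ 0.0018 M.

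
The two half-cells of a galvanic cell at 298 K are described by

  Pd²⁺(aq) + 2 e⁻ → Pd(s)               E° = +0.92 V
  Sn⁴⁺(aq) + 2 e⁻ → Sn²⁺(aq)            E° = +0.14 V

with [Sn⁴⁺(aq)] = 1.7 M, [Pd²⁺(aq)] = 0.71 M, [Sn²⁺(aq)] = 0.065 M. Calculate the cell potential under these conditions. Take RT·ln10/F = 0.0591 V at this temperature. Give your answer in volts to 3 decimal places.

+0.734 V

Since E°(Pd²⁺/Pd) > E°(Sn⁴⁺/Sn²⁺), Pd²⁺/Pd serves as the cathode.
The standard potential is +0.92 − (+0.14) = +0.78 V and the balanced reaction transfers n = 2 electrons.
Balancing gives Pd²⁺(aq) + Sn²⁺(aq) → Pd(s) + Sn⁴⁺(aq); hence Q = [Sn⁴⁺(aq)] / ([Pd²⁺(aq)]·[Sn²⁺(aq)]) = 36.8 (log Q = 1.566).
By the Nernst equation, E = +0.78 − (0.0591/2)·(1.566) = +0.734 V.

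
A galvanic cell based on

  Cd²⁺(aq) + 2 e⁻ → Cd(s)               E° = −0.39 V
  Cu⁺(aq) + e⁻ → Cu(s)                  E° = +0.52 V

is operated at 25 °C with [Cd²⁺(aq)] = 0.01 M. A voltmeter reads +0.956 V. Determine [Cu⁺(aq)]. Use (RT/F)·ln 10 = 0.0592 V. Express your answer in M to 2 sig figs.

With Cu⁺/Cu at the cathode and Cd²⁺/Cd at the anode, E°cell = +0.52 − (−0.39) = +0.91 V (n = 2).
Since E = E° − (0.0592/n)·log Q, log Q = n(E° − E)/0.0592 = −1.554.
For 2 Cu⁺(aq) + Cd(s) → 2 Cu(s) + Cd²⁺(aq), the reaction quotient is Q = [Cd²⁺(aq)] / [Cu⁺(aq)]^2.
Solving for the unknown gives log [Cu⁺(aq)] = −0.223, so [Cu⁺(aq)] ≈ 0.60 M.

0.60 M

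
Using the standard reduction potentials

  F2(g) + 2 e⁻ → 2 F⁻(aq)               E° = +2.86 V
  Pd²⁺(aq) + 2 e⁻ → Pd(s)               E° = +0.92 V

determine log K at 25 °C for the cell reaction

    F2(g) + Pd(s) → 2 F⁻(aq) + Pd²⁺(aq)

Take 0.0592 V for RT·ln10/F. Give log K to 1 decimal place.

log K = 65.5

The F₂/F⁻ couple is reduced (cathode); E°cell = +2.86 − (+0.92) = +1.94 V with n = 2.
At equilibrium E = 0, so log K = nE°cell / 0.0592 = (2)(+1.94) / 0.0592 = 65.5.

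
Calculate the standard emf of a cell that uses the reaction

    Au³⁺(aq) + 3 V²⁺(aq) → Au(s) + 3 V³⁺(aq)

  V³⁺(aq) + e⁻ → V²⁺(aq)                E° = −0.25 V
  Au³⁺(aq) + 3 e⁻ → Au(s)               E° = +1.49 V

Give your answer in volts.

+1.74 V

Au³⁺(aq) gains electrons, so the Au³⁺/Au couple is the cathode; the V³⁺/V²⁺ couple is the anode.
E°cell = E°(cathode) − E°(anode) = +1.49 − (−0.25) = +1.74 V.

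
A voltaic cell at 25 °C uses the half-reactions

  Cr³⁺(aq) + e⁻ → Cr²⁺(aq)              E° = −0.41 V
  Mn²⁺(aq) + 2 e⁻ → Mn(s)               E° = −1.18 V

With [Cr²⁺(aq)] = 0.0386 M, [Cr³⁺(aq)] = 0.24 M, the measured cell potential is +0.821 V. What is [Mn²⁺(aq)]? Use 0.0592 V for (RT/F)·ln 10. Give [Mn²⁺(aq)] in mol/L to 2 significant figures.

0.73 M

The Cr³⁺/Cr²⁺ couple has the larger reduction potential, so it is the cathode: E°cell = −0.41 − (−1.18) = +0.77 V and n = 2.
From the Nernst equation, log Q = n(E° − E)/0.0592 = 2·(+0.77 − (+0.821))/0.0592 = −1.723.
The balanced reaction is 2 Cr³⁺(aq) + Mn(s) → 2 Cr²⁺(aq) + Mn²⁺(aq), so Q = ([Cr²⁺(aq)]^2·[Mn²⁺(aq)]) / [Cr³⁺(aq)]^2.
Solving for the unknown gives log [Mn²⁺(aq)] = −0.136, so [Mn²⁺(aq)] ≈ 0.73 M.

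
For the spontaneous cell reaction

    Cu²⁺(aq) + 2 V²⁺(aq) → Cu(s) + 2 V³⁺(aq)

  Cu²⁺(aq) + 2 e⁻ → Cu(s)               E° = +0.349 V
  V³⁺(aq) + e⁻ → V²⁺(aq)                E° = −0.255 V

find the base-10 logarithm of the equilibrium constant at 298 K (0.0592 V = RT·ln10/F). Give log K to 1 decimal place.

The Cu²⁺/Cu couple is reduced (cathode); E°cell = +0.349 − (−0.255) = +0.604 V with n = 2.
At equilibrium E = 0, so log K = nE°cell / 0.0592 = (2)(+0.604) / 0.0592 = 20.4.

log K = 20.4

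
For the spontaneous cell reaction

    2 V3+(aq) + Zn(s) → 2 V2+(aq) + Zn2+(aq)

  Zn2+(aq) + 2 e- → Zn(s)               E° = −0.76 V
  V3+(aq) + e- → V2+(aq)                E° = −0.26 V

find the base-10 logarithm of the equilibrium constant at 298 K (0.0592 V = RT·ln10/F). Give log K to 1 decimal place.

log K = 16.9

The V³⁺/V²⁺ couple is reduced (cathode); E°cell = −0.26 − (−0.76) = +0.50 V with n = 2.
At equilibrium E = 0, so log K = nE°cell / 0.0592 = (2)(+0.50) / 0.0592 = 16.9.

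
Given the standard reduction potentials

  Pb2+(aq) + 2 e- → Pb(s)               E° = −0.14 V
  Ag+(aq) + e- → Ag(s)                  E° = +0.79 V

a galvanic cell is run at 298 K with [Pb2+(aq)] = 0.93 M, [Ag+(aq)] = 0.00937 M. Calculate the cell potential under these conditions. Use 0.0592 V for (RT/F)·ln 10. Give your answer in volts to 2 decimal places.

Ag⁺/Ag is reduced (cathode, E° = +0.79 V) and Pb²⁺/Pb is oxidized (anode).
E°cell = +0.79 − (−0.14) = +0.93 V, with n = 2 electrons transferred.
For the overall reaction 2 Ag+(aq) + Pb(s) → 2 Ag(s) + Pb2+(aq), Q = [Pb2+(aq)] / [Ag+(aq)]^2 = 1.06×10^4, giving log Q = 4.025.
E = E° − (0.0592/n)·log Q = +0.93 − (0.0592/2)(4.025) = +0.81 V.

+0.81 V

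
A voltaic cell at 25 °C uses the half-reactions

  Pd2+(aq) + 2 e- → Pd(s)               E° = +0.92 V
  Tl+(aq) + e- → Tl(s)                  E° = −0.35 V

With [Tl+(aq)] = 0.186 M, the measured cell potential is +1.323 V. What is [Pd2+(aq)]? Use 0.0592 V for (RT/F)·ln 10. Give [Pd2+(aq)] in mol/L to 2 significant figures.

With Pd²⁺/Pd at the cathode and Tl⁺/Tl at the anode, E°cell = +0.92 − (−0.35) = +1.27 V (n = 2).
Rearranging E = E° − (0.0592/n)·log Q gives log Q = 2(+1.27 − (+1.323))/0.0592 = −1.791.
Balancing electrons gives Pd2+(aq) + 2 Tl(s) → Pd(s) + 2 Tl+(aq); thus Q = [Tl+(aq)]^2 / [Pd2+(aq)].
Substituting the known concentrations and solving, log [Pd2+(aq)] = 0.330 and [Pd2+(aq)] = 2.1 M.

2.1 M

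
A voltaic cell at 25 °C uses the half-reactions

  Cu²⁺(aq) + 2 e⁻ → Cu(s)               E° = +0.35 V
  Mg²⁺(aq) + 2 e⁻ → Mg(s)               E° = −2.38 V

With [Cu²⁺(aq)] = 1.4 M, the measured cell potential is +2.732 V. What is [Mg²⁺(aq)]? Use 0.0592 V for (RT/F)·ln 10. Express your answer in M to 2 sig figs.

1.2 M

With Cu²⁺/Cu at the cathode and Mg²⁺/Mg at the anode, E°cell = +0.35 − (−2.38) = +2.73 V (n = 2).
From the Nernst equation, log Q = n(E° − E)/0.0592 = 2·(+2.73 − (+2.732))/0.0592 = −0.068.
Balancing electrons gives Cu²⁺(aq) + Mg(s) → Cu(s) + Mg²⁺(aq); thus Q = [Mg²⁺(aq)] / [Cu²⁺(aq)].
Substituting the known concentrations and solving, log [Mg²⁺(aq)] = 0.078 and [Mg²⁺(aq)] = 1.2 M.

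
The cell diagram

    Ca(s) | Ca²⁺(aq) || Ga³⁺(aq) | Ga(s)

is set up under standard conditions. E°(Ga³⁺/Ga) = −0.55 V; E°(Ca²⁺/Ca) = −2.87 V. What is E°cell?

+2.32 V

By convention the left-hand electrode in cell notation is the anode (oxidation) and the right-hand electrode is the cathode (reduction).
E°cell = E°(right) − E°(left) = −0.55 − (−2.87) = +2.32 V.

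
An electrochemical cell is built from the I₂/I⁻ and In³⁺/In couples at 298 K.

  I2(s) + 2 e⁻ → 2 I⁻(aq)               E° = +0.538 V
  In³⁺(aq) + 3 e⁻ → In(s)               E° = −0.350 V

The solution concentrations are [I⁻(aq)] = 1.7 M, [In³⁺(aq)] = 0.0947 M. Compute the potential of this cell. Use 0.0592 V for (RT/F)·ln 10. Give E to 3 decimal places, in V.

Since E°(I₂/I⁻) > E°(In³⁺/In), I₂/I⁻ serves as the cathode.
E°cell = +0.538 − (−0.350) = +0.888 V, with n = 6 electrons transferred.
For the overall reaction 3 I2(s) + 2 In(s) → 6 I⁻(aq) + 2 In³⁺(aq), Q = [I⁻(aq)]^6·[In³⁺(aq)]^2 = 0.216, giving log Q = −0.665.
By the Nernst equation, E = +0.888 − (0.0592/6)·(−0.665) = +0.895 V.

+0.895 V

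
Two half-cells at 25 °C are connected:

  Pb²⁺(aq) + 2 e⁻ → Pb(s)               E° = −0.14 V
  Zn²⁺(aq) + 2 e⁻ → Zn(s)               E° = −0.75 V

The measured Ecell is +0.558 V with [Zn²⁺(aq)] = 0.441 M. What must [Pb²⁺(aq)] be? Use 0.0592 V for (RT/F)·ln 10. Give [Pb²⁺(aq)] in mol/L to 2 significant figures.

The Pb²⁺/Pb couple has the larger reduction potential, so it is the cathode: E°cell = −0.14 − (−0.75) = +0.61 V and n = 2.
From the Nernst equation, log Q = n(E° − E)/0.0592 = 2·(+0.61 − (+0.558))/0.0592 = 1.757.
For Pb²⁺(aq) + Zn(s) → Pb(s) + Zn²⁺(aq), the reaction quotient is Q = [Zn²⁺(aq)] / [Pb²⁺(aq)].
Isolating [Pb²⁺(aq)] in Q = 10^{1.757} yields log [Pb²⁺(aq)] = −2.113, i.e. 0.0077 M.

0.0077 M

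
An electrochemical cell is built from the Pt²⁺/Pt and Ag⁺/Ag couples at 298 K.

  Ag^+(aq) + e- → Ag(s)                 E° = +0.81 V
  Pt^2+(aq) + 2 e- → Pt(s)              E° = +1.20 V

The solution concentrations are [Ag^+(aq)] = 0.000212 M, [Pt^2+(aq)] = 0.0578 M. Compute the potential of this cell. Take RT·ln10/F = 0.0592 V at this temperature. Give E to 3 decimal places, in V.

+0.571 V

The Pt²⁺/Pt couple has the more positive E°, so it is the cathode; Ag⁺/Ag is the anode.
The standard potential is +1.20 − (+0.81) = +0.39 V and the balanced reaction transfers n = 2 electrons.
Balancing gives Pt^2+(aq) + 2 Ag(s) → Pt(s) + 2 Ag^+(aq); hence Q = [Ag^+(aq)]^2 / [Pt^2+(aq)] = 7.78×10^−7 (log Q = −6.109).
By the Nernst equation, E = +0.39 − (0.0592/2)·(−6.109) = +0.571 V.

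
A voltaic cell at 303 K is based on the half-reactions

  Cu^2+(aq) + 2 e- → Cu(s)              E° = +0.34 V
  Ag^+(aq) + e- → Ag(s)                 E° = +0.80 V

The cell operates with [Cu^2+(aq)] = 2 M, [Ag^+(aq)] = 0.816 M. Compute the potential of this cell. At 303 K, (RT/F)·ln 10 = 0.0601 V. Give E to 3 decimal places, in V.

Ag⁺/Ag is reduced (cathode, E° = +0.80 V) and Cu²⁺/Cu is oxidized (anode).
E°cell = +0.80 − (+0.34) = +0.46 V, with n = 2 electrons transferred.
For the overall reaction 2 Ag^+(aq) + Cu(s) → 2 Ag(s) + Cu^2+(aq), Q = [Cu^2+(aq)] / [Ag^+(aq)]^2 = 3, giving log Q = 0.478.
Applying E = E° − (RT ln10/nF)·log Q gives +0.46 − (0.0601/2)(0.478) = +0.446 V.

+0.446 V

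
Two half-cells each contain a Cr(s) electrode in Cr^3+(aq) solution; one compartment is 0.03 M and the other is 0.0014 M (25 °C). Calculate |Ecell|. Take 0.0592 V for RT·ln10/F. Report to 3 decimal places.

0.026 V

For a concentration cell E°cell = 0, since both electrodes use the same couple.
The compartment with the higher Cr^3+(aq) concentration (0.03 M) acts as the cathode; ions are reduced there and produced at the dilute (0.0014 M) anode.
With n = 3, Ecell = −(0.0592/3)·log([dilute]/[conc]) = −(0.0592/3)·log(0.0014/0.03) = +0.026 V.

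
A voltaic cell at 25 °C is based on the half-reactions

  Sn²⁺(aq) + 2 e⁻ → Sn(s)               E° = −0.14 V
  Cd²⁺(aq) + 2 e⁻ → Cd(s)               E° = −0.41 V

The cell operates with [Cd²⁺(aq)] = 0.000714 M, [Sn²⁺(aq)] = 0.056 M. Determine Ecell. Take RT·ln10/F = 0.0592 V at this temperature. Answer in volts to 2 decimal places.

+0.33 V

Sn²⁺/Sn is reduced (cathode, E° = −0.14 V) and Cd²⁺/Cd is oxidized (anode).
E°cell = −0.14 − (−0.41) = +0.27 V, with n = 2 electrons transferred.
For the overall reaction Sn²⁺(aq) + Cd(s) → Sn(s) + Cd²⁺(aq), Q = [Cd²⁺(aq)] / [Sn²⁺(aq)] = 0.0127, giving log Q = −1.894.
By the Nernst equation, E = +0.27 − (0.0592/2)·(−1.894) = +0.33 V.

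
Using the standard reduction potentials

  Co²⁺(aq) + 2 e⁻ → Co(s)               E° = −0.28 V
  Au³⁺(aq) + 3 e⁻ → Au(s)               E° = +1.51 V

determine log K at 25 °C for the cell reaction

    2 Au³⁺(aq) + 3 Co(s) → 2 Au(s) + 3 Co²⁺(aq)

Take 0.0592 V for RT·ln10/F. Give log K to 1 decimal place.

The Au³⁺/Au couple is reduced (cathode); E°cell = +1.51 − (−0.28) = +1.79 V with n = 6.
At equilibrium E = 0, so log K = nE°cell / 0.0592 = (6)(+1.79) / 0.0592 = 181.4.

log K = 181.4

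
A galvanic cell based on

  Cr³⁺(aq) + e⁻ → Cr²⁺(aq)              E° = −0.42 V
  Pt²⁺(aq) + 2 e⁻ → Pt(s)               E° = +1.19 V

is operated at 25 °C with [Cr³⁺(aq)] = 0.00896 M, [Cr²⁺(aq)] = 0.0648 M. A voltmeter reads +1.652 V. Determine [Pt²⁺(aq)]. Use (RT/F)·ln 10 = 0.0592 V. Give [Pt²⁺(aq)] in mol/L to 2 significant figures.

0.50 M

Pt²⁺/Pt is the cathode (higher E°); E°cell = +1.19 − (−0.42) = +1.61 V with n = 2.
Rearranging E = E° − (0.0592/n)·log Q gives log Q = 2(+1.61 − (+1.652))/0.0592 = −1.419.
For Pt²⁺(aq) + 2 Cr²⁺(aq) → Pt(s) + 2 Cr³⁺(aq), the reaction quotient is Q = [Cr³⁺(aq)]^2 / ([Pt²⁺(aq)]·[Cr²⁺(aq)]^2).
Substituting the known concentrations and solving, log [Pt²⁺(aq)] = −0.300 and [Pt²⁺(aq)] = 0.50 M.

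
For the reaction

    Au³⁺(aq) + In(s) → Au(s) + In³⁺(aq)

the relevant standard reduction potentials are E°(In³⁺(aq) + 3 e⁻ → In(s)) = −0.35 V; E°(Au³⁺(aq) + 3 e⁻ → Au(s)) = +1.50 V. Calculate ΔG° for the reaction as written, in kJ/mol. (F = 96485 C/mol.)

In the reaction as written Au³⁺(aq) is reduced, so the Au³⁺/Au couple is the cathode and In³⁺/In is the anode.
E°cell = +1.50 − (−0.35) = +1.85 V; balancing electrons gives n = 3.
ΔG° = −nFE°cell = −(3)(96485)(+1.85) J/mol = −535 kJ/mol.

−535 kJ/mol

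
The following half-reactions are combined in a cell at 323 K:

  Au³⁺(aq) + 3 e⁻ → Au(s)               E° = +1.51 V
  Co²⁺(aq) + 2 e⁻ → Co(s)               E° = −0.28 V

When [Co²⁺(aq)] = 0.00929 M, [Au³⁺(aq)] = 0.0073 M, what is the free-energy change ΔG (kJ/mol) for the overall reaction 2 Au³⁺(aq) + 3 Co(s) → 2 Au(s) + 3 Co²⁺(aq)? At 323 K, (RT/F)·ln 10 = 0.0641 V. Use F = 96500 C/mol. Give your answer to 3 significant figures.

−1050 kJ/mol

The standard cell potential is +1.51 − (−0.28) = +1.79 V, with n = 6 electrons in the balanced equation.
Q = [Co²⁺(aq)]^3 / [Au³⁺(aq)]^2 = 0.015, so log Q = −1.823 and E = +1.79 − (0.0641/6)(−1.823) = +1.8095 V.
Finally ΔG = −nFE = −(6)(96500 C/mol)(+1.8095 V) = −1050 kJ/mol.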